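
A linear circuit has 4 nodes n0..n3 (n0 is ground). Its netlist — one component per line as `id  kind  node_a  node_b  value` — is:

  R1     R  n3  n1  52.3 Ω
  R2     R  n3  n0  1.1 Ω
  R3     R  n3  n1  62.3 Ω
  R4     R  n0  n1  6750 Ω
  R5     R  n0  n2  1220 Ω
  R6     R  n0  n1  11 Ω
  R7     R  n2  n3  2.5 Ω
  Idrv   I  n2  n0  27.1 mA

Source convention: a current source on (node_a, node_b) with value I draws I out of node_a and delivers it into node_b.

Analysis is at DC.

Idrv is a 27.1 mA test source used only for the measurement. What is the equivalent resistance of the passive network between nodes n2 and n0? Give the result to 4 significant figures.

Element admittances at DC:
  Y(R1) = 0.01912 S between n3,n1
  Y(R2) = 0.9091 S between n3,n0
  Y(R3) = 0.01605 S between n3,n1
  Y(R4) = 0.0001481 S between n0,n1
  Y(R5) = 0.0008197 S between n0,n2
  Y(R6) = 0.09091 S between n0,n1
  Y(R7) = 0.4000 S between n2,n3
  Idrv: injects 0.0271 A into n0 (from n2)
Assemble and solve the 3×3 MNA system:
  V(n1)=-0.008057  V(n2)=-0.09647  V(n3)=-0.02892

R_eq = 3.560 Ω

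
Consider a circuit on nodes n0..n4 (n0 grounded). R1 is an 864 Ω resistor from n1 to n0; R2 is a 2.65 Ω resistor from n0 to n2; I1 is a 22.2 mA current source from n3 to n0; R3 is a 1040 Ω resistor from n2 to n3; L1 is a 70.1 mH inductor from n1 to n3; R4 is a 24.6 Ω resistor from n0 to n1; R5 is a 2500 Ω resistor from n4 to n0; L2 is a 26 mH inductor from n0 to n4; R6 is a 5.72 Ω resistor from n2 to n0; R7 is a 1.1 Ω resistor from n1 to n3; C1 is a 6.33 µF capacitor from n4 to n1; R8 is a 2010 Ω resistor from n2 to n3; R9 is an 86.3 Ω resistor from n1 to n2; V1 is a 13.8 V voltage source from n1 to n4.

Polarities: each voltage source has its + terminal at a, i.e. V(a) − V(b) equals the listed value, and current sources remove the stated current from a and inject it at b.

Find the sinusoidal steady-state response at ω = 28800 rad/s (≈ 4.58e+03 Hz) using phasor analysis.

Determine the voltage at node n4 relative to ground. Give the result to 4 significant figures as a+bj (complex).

Apply KCL at each of the 4 non-ground nodes and solve the resulting linear system.
Node n1: branches {R1, L1, R4, R7, C1, R9, V1} → V_1 = -0.2946-0.3425j
Node n2: branches {R2, R3, R6, R8, R9} → V_2 = -0.006861-0.007905j
Node n3: branches {I1, R3, L1, R7, R8} → V_3 = -0.3185-0.3420j
Node n4: branches {R5, L2, C1, V1} → V_4 = -14.09-0.3425j
Source currents: i(V1)=-0.006095-2.497j

-14.09-0.3425j V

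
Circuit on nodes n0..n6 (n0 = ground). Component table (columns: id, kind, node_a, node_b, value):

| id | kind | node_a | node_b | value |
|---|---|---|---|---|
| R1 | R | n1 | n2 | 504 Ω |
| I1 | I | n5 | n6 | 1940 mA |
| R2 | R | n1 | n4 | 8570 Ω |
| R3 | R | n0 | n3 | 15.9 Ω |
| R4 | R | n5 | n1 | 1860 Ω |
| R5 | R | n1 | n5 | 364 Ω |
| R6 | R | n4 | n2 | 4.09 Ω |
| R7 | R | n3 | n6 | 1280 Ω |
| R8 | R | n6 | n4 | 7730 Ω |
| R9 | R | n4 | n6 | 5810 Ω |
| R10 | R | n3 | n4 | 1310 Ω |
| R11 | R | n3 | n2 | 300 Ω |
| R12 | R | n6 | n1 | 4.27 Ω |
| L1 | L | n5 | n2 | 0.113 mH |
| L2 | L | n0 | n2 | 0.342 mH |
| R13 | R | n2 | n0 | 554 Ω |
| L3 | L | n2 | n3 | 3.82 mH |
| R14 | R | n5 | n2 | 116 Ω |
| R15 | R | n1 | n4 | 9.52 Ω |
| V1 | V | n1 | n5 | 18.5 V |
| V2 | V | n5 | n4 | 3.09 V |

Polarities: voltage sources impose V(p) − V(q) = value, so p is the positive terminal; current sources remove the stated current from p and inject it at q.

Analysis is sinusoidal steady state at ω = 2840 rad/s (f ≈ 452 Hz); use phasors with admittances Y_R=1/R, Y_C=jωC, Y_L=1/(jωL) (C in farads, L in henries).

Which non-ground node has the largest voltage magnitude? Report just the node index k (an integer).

6

MNA unknowns: 6 node voltages V₁..V_6 plus 2 source currents (V1, V2)
R1: Y=0.001984+0.000j on G[1,2]
I1: z[5]−=1.94, z[6]+=1.94
R2: Y=0.0001167+0.000j on G[1,4]
R3: Y=0.06289+0.000j on G[0,3]
R4: Y=0.0005376+0.000j on G[5,1]
R5: Y=0.002747+0.000j on G[1,5]
R6: Y=0.2445+0.000j on G[4,2]
R7: Y=0.0007813+0.000j on G[3,6]
R8: Y=0.0001294+0.000j on G[6,4]
R9: Y=0.0001721+0.000j on G[4,6]
R10: Y=0.0007634+0.000j on G[3,4]
R11: Y=0.003333+0.000j on G[3,2]
R12: Y=0.2342+0.000j on G[6,1]
L1: Y=0.000-3.116j on G[5,2]
L2: Y=0.000-1.030j on G[0,2]
R13: Y=0.001805+0.000j on G[2,0]
L3: Y=0.000-0.09218j on G[2,3]
R14: Y=0.008621+0.000j on G[5,2]
R15: Y=0.1050+0.000j on G[1,4]
V1: row V1−V5=18.5, i_V1 at 1,5
V2: row V5−V4=3.09, i_V2 at 5,4
solve → V1=18.53+0.2174j, V2=0.007607-0.005869j, V3=0.09586+0.1247j, V4=-3.064+0.2174j, V5=0.02593+0.2174j, V6=26.68+0.2171j
aux → i_V1=-0.4576-0.0005151j, i_V2=-3.033+0.05466j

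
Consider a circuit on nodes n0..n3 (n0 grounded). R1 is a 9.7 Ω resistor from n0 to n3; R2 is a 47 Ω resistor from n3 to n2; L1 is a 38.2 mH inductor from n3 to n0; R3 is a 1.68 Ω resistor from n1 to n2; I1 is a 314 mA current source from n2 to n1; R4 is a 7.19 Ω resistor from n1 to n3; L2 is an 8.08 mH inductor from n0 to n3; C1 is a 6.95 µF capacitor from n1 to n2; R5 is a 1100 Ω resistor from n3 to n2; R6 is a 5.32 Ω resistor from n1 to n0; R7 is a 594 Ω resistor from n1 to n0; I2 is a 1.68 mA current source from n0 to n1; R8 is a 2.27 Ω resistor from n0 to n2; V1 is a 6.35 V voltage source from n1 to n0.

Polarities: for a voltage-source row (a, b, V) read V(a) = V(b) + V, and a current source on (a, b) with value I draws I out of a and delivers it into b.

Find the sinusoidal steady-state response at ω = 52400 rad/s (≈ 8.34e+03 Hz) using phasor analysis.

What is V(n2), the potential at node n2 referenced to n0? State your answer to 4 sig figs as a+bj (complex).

3.671+0.9247j V

Element admittances at ω=52400 rad/s:
  Y(R1) = 0.1031+0.000j S between n0,n3
  Y(R2) = 0.02128+0.000j S between n3,n2
  Y(L1) = 0.000-0.0004996j S between n3,n0
  Y(R3) = 0.5952+0.000j S between n1,n2
  I1: injects 0.314 A into n1 (from n2)
  Y(R4) = 0.1391+0.000j S between n1,n3
  Y(L2) = 0.000-0.002362j S between n0,n3
  Y(C1) = 0.000+0.3642j S between n1,n2
  Y(R5) = 0.0009091+0.000j S between n3,n2
  Y(R6) = 0.1880+0.000j S between n1,n0
  Y(R7) = 0.001684+0.000j S between n1,n0
  I2: injects 0.00168 A into n1 (from n0)
  Y(R8) = 0.4405+0.000j S between n0,n2
  V1: constraint V(n1)−V(n0) = 6.35
Assemble and solve the 4×4 MNA system:
  V(n1)=6.350+0.000j  V(n2)=3.671+0.9247j  V(n3)=3.648+0.1171j
  i(V1)=-3.196-0.4090j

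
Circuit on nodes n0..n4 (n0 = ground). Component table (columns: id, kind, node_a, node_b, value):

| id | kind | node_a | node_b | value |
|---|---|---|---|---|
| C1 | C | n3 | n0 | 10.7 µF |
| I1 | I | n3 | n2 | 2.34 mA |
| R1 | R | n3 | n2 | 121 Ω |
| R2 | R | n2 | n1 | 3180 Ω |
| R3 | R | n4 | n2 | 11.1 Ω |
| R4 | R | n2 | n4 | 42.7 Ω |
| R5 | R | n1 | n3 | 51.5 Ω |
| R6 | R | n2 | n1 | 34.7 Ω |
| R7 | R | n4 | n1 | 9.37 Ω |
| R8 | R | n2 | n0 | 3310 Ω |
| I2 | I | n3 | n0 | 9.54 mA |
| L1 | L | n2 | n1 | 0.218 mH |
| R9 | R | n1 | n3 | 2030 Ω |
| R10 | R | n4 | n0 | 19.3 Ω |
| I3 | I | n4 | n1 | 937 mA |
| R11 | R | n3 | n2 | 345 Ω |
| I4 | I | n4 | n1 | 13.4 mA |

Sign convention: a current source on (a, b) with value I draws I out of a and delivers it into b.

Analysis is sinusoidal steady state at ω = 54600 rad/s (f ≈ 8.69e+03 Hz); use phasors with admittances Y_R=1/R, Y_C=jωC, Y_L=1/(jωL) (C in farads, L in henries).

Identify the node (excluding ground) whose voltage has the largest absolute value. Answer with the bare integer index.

Element admittances at ω=54600 rad/s:
  Y(C1) = 0.000+0.5842j S between n3,n0
  I1: injects 0.00234 A into n2 (from n3)
  Y(R1) = 0.008264+0.000j S between n3,n2
  Y(R2) = 0.0003145+0.000j S between n2,n1
  Y(R3) = 0.09009+0.000j S between n4,n2
  Y(R4) = 0.02342+0.000j S between n2,n4
  Y(R5) = 0.01942+0.000j S between n1,n3
  Y(R6) = 0.02882+0.000j S between n2,n1
  Y(R7) = 0.1067+0.000j S between n4,n1
  Y(R8) = 0.0003021+0.000j S between n2,n0
  I2: injects 0.00954 A into n0 (from n3)
  Y(L1) = 0.000-0.08401j S between n2,n1
  Y(R9) = 0.0004926+0.000j S between n1,n3
  Y(R10) = 0.05181+0.000j S between n4,n0
  I3: injects 0.937 A into n1 (from n4)
  Y(R11) = 0.002899+0.000j S between n3,n2
  I4: injects 0.0134 A into n1 (from n4)
Assemble and solve the 4×4 MNA system:
  V(n1)=3.784+1.113j  V(n2)=0.9549-1.472j  V(n3)=0.01651-0.1260j  V(n4)=-1.610-0.1775j

1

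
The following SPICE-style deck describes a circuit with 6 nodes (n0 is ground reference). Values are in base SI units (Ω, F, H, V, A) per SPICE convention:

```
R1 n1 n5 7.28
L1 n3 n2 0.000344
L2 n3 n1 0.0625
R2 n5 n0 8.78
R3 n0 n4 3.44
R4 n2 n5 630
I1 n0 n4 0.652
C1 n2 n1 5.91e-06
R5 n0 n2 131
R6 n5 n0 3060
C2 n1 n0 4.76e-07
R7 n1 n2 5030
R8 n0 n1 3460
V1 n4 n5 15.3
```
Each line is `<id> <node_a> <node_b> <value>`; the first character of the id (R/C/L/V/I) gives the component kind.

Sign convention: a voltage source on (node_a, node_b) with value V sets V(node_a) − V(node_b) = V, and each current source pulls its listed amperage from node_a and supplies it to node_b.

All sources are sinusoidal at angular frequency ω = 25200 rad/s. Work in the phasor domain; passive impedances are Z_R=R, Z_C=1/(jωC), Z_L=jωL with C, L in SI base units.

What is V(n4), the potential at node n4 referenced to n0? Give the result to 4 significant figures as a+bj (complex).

Apply KCL at each of the 5 non-ground nodes and solve the resulting linear system.
Node n1: branches {R1, L2, C1, C2, R7, R8} → V_1 = -8.601+0.9611j
Node n2: branches {L1, R4, C1, R5, R7} → V_2 = -8.631+0.5226j
Node n3: branches {L1, L2} → V_3 = -8.630+0.5250j
Node n4: branches {R3, I1, V1} → V_4 = 6.123+0.2443j
Node n5: branches {R1, R2, R4, R6, V1} → V_5 = -9.177+0.2443j
Source currents: i(V1)=-1.128-0.07101j

6.123+0.2443j V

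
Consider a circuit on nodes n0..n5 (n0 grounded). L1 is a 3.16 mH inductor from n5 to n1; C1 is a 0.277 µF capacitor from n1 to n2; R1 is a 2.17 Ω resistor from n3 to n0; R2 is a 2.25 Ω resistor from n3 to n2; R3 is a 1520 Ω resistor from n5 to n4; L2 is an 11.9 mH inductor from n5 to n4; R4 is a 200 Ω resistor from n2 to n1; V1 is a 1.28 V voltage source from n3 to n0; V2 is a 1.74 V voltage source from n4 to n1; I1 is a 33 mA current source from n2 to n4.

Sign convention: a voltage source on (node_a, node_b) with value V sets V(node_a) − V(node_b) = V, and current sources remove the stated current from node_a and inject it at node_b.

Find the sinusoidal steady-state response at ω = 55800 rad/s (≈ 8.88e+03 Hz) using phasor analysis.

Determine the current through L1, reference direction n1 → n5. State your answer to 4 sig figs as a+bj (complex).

-0.0007088+0.002136j A

MNA unknowns: 5 node voltages V₁..V_5 plus 2 source currents (V1, V2)
L1: Y=0.000-0.005671j on G[5,1]
C1: Y=0.000+0.01546j on G[1,2]
R1: Y=0.4608+0.000j on G[3,0]
R2: Y=0.4444+0.000j on G[3,2]
R3: Y=0.0006579+0.000j on G[5,4]
L2: Y=0.000-0.001506j on G[5,4]
R4: Y=0.005000+0.000j on G[2,1]
V1: row V3−V0=1.28, i_V1 at 3,0
V2: row V4−V1=1.74, i_V2 at 4,1
I1: z[2]−=0.033, z[4]+=0.033
solve → V1=1.905-1.933j, V2=1.280+0.000j, V3=1.280+0.000j, V4=3.645-1.933j, V5=2.282-1.808j
aux → i_V1=-0.5899+0.000j, i_V2=0.03229+0.002136j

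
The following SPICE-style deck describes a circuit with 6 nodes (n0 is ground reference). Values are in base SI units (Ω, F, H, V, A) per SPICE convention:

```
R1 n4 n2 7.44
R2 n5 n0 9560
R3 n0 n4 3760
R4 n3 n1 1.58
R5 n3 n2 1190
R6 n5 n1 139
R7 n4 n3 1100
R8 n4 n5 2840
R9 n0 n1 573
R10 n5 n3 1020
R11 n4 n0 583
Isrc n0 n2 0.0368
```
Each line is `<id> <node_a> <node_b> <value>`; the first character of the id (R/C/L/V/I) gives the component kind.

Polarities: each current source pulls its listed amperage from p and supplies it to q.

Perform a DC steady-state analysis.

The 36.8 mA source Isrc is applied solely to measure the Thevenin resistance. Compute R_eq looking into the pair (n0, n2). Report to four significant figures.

R_eq = 343.1 Ω

MNA unknowns: 5 node voltages V₁..V_5
R1: Y=0.1344 on G[4,2]
R2: Y=0.0001046 on G[5,0]
R3: Y=0.0002660 on G[0,4]
R4: Y=0.6329 on G[3,1]
R5: Y=0.0008403 on G[3,2]
R6: Y=0.007194 on G[5,1]
R7: Y=0.0009091 on G[4,3]
R8: Y=0.0003521 on G[4,5]
R9: Y=0.001745 on G[0,1]
R10: Y=0.0009804 on G[5,3]
R11: Y=0.001715 on G[4,0]
Isrc: z[0]−=0.0368, z[2]+=0.0368
solve → V1=6.615, V2=12.63, V3=6.631, V4=12.39, V5=6.772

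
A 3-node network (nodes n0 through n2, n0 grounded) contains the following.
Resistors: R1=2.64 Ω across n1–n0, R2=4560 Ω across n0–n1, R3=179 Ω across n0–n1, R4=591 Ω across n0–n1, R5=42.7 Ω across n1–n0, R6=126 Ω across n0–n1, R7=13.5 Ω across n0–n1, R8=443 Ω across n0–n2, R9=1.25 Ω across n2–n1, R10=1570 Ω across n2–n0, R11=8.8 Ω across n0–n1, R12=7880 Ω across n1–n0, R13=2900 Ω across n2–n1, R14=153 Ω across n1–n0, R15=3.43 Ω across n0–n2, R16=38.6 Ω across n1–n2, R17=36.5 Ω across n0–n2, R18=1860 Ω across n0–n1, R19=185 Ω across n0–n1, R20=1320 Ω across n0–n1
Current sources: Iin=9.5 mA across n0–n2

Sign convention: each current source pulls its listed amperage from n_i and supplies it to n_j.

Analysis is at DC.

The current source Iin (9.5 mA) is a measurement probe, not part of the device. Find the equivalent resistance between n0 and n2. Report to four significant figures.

R_eq = 1.480 Ω

Element admittances at DC:
  Y(R1) = 0.3788 S between n1,n0
  Y(R2) = 0.0002193 S between n0,n1
  Y(R3) = 0.005587 S between n0,n1
  Y(R4) = 0.001692 S between n0,n1
  Y(R5) = 0.02342 S between n1,n0
  Y(R6) = 0.007937 S between n0,n1
  Y(R7) = 0.07407 S between n0,n1
  Y(R8) = 0.002257 S between n0,n2
  Y(R9) = 0.8000 S between n2,n1
  Y(R10) = 0.0006369 S between n2,n0
  Y(R11) = 0.1136 S between n0,n1
  Y(R12) = 0.0001269 S between n1,n0
  Y(R13) = 0.0003448 S between n2,n1
  Y(R14) = 0.006536 S between n1,n0
  Y(R15) = 0.2915 S between n0,n2
  Y(R16) = 0.02591 S between n1,n2
  Y(R17) = 0.02740 S between n0,n2
  Y(R18) = 0.0005376 S between n0,n1
  Y(R19) = 0.005405 S between n0,n1
  Y(R20) = 0.0007576 S between n0,n1
  Iin: injects 0.0095 A into n2 (from n0)
Assemble and solve the 2×2 MNA system:
  V(n1)=0.008040  V(n2)=0.01406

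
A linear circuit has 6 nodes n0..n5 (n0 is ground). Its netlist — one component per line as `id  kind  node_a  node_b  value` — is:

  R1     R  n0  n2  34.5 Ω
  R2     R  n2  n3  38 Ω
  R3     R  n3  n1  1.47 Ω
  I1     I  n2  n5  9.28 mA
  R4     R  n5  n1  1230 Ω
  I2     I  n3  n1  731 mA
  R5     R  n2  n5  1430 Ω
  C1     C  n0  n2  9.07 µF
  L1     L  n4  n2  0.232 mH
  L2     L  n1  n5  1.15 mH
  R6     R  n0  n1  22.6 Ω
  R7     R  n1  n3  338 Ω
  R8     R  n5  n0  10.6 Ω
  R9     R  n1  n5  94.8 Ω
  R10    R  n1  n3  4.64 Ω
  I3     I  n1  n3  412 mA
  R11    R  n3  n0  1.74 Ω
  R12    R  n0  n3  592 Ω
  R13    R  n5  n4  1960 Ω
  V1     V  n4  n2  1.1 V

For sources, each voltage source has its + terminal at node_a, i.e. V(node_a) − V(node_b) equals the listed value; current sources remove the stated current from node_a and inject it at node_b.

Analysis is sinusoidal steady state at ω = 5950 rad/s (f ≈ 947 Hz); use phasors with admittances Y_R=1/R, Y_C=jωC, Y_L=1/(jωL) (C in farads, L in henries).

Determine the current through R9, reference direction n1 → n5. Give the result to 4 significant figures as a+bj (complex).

0.0005108+0.0008654j A

MNA unknowns: 5 node voltages V₁..V_5 plus 1 source current (V1)
R1: Y=0.02899+0.000j on G[0,2]
R2: Y=0.02632+0.000j on G[2,3]
R3: Y=0.6803+0.000j on G[3,1]
I1: z[2]−=0.00928, z[5]+=0.00928
R4: Y=0.0008130+0.000j on G[5,1]
I2: z[3]−=0.731, z[1]+=0.731
R5: Y=0.0006993+0.000j on G[2,5]
C1: Y=0.000+0.05397j on G[0,2]
L1: Y=0.000-0.7244j on G[4,2]
L2: Y=0.000-0.1461j on G[1,5]
R6: Y=0.04425+0.000j on G[0,1]
R7: Y=0.002959+0.000j on G[1,3]
R8: Y=0.09434+0.000j on G[5,0]
R9: Y=0.01055+0.000j on G[1,5]
R10: Y=0.2155+0.000j on G[1,3]
I3: z[1]−=0.412, z[3]+=0.412
R11: Y=0.5747+0.000j on G[3,0]
R12: Y=0.001689+0.000j on G[0,3]
R13: Y=0.0005102+0.000j on G[5,4]
V1: row V4−V2=1.1, i_V1 at 4,2
solve → V1=0.2814+0.01897j, V2=-0.09724+0.09760j, V3=-0.04571+0.01306j, V4=1.003+0.09760j, V5=0.2330-0.06307j
aux → i_V1=-0.0003927+0.7968j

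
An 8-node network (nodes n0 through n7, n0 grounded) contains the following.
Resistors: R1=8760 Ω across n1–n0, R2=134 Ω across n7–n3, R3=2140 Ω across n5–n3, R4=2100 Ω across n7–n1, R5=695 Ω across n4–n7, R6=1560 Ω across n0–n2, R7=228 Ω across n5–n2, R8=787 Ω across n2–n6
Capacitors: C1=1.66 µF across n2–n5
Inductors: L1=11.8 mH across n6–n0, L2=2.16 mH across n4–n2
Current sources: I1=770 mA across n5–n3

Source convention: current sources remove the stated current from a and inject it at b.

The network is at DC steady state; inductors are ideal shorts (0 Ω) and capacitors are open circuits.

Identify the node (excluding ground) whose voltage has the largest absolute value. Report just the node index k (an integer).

MNA unknowns: 7 node voltages V₁..V_7 plus 2 source currents (L1, L2)
R1: Y=0.0001142 on G[1,0]
C1: Y=0.000 on G[2,5]
R2: Y=0.007463 on G[7,3]
R3: Y=0.0004673 on G[5,3]
R4: Y=0.0004762 on G[7,1]
L1: row V6−V0=0, i_L1 at 6,0
L2: row V4−V2=0, i_L2 at 4,2
R5: Y=0.001439 on G[4,7]
R6: Y=0.0006410 on G[0,2]
R7: Y=0.004386 on G[5,2]
R8: Y=0.001271 on G[2,6]
I1: z[5]−=0.77, z[3]+=0.77
solve → V1=263.1, V2=-15.71, V3=396.1, V4=-15.71, V5=-134.7, V6=0.000, V7=326.2
aux → i_L1=-0.01996, i_L2=0.4919

3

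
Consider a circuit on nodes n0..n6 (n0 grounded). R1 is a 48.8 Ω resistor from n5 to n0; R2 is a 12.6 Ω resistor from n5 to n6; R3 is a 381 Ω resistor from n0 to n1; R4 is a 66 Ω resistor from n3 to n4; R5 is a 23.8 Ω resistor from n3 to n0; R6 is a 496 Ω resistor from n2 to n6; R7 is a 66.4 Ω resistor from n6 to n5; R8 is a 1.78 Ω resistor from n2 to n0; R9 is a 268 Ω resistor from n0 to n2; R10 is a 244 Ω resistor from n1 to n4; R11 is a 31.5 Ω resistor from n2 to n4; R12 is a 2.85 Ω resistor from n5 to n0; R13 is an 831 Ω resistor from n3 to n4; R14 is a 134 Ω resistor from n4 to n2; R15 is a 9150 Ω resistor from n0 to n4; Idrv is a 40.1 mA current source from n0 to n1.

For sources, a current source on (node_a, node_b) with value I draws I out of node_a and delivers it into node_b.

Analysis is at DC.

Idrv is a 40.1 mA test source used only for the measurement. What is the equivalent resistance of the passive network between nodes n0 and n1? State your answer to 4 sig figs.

Element admittances at DC:
  Y(R1) = 0.02049 S between n5,n0
  Y(R2) = 0.07937 S between n5,n6
  Y(R3) = 0.002625 S between n0,n1
  Y(R4) = 0.01515 S between n3,n4
  Y(R5) = 0.04202 S between n3,n0
  Y(R6) = 0.002016 S between n2,n6
  Y(R7) = 0.01506 S between n6,n5
  Y(R8) = 0.5618 S between n2,n0
  Y(R9) = 0.003731 S between n0,n2
  Y(R10) = 0.004098 S between n1,n4
  Y(R11) = 0.03175 S between n2,n4
  Y(R12) = 0.3509 S between n5,n0
  Y(R13) = 0.001203 S between n3,n4
  Y(R14) = 0.007463 S between n4,n2
  Y(R15) = 0.0001093 S between n0,n4
  Idrv: injects 0.0401 A into n1 (from n0)
Assemble and solve the 6×6 MNA system:
  V(n1)=6.262  V(n2)=0.03150  V(n3)=0.1366  V(n4)=0.4874  V(n5)=0.0001665  V(n6)=0.0008215

R_eq = 156.2 Ω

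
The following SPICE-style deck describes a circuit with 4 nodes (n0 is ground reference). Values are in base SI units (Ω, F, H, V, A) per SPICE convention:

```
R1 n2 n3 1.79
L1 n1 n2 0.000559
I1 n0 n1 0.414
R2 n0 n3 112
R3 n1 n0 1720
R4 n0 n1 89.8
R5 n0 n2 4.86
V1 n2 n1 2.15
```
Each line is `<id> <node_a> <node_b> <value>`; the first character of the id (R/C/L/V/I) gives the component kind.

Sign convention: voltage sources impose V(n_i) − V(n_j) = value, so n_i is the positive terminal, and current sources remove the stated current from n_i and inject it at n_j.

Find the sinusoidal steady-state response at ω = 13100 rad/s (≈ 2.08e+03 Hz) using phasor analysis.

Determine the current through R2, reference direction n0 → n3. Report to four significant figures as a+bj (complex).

-0.01706+0.000j A

Apply KCL at each of the 3 non-ground nodes and solve the resulting linear system.
Node n1: branches {L1, I1, R3, R4, V1} → V_1 = -0.2090+0.000j
Node n2: branches {R1, L1, R5, V1} → V_2 = 1.941+0.000j
Node n3: branches {R1, R2} → V_3 = 1.911+0.000j
Source currents: i(V1)=-0.4164+0.2936j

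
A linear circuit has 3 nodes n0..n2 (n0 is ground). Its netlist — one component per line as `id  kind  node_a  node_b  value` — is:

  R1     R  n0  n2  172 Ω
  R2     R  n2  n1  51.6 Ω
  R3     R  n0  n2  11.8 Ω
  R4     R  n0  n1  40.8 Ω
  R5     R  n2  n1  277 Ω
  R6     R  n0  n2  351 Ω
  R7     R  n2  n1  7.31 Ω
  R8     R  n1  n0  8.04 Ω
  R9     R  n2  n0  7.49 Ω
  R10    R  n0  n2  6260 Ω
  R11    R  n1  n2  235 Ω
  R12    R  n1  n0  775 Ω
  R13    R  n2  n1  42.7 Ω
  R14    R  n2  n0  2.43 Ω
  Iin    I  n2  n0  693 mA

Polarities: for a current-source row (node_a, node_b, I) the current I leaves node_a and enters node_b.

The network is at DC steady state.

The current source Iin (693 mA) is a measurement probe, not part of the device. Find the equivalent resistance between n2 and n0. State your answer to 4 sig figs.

Element admittances at DC:
  Y(R1) = 0.005814 S between n0,n2
  Y(R2) = 0.01938 S between n2,n1
  Y(R3) = 0.08475 S between n0,n2
  Y(R4) = 0.02451 S between n0,n1
  Y(R5) = 0.003610 S between n2,n1
  Y(R6) = 0.002849 S between n0,n2
  Y(R7) = 0.1368 S between n2,n1
  Y(R8) = 0.1244 S between n1,n0
  Y(R9) = 0.1335 S between n2,n0
  Y(R10) = 0.0001597 S between n0,n2
  Y(R11) = 0.004255 S between n1,n2
  Y(R12) = 0.001290 S between n1,n0
  Y(R13) = 0.02342 S between n2,n1
  Y(R14) = 0.4115 S between n2,n0
  Iin: injects 0.693 A into n0 (from n2)
Assemble and solve the 2×2 MNA system:
  V(n1)=-0.5329  V(n2)=-0.9599

R_eq = 1.385 Ω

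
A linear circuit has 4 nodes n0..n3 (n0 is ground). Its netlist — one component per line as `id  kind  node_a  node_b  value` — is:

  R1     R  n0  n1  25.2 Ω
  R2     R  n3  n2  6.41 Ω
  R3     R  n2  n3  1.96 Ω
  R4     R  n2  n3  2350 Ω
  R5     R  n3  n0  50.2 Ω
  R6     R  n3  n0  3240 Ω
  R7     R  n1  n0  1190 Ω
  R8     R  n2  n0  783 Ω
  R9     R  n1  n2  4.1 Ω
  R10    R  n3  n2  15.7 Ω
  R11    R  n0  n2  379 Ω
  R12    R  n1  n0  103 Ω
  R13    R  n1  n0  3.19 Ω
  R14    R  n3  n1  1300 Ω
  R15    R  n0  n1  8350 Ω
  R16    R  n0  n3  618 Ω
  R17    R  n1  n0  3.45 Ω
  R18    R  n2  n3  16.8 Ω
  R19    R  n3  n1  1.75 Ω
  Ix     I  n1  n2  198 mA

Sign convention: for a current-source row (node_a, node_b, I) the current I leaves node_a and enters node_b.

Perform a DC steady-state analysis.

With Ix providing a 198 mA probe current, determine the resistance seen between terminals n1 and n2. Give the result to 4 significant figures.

MNA unknowns: 3 node voltages V₁..V_3
R1: Y=0.03968 on G[0,1]
R2: Y=0.1560 on G[3,2]
R3: Y=0.5102 on G[2,3]
R4: Y=0.0004255 on G[2,3]
R5: Y=0.01992 on G[3,0]
R6: Y=0.0003086 on G[3,0]
R7: Y=0.0008403 on G[1,0]
R8: Y=0.001277 on G[2,0]
R9: Y=0.2439 on G[1,2]
R10: Y=0.06369 on G[3,2]
R11: Y=0.002639 on G[0,2]
R12: Y=0.009709 on G[1,0]
R13: Y=0.3135 on G[1,0]
R14: Y=0.0007692 on G[3,1]
R15: Y=0.0001198 on G[0,1]
R16: Y=0.001618 on G[0,3]
R17: Y=0.2899 on G[1,0]
R18: Y=0.05952 on G[2,3]
R19: Y=0.5714 on G[3,1]
Ix: z[1]−=0.198, z[2]+=0.198
solve → V1=-0.008146, V2=0.3295, V3=0.1847

R_eq = 1.705 Ω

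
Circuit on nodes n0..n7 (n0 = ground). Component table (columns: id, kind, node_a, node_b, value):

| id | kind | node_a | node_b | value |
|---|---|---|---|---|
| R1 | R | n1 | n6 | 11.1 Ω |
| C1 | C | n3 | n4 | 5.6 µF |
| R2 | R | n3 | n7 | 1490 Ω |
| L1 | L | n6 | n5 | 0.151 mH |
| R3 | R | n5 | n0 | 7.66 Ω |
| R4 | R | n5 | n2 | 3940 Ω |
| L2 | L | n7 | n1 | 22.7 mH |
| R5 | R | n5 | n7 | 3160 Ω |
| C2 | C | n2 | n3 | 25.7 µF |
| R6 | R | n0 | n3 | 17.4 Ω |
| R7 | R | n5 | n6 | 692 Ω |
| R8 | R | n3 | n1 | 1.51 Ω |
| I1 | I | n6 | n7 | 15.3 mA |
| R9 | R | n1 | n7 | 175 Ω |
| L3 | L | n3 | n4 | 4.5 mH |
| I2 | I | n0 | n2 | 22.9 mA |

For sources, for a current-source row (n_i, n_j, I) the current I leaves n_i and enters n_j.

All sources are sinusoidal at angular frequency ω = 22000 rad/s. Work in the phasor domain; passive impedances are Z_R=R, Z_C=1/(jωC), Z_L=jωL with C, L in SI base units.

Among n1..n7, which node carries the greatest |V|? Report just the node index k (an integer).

MNA unknowns: 7 node voltages V₁..V_7
R1: Y=0.09009+0.000j on G[1,6]
C1: Y=0.000+0.1232j on G[3,4]
R2: Y=0.0006711+0.000j on G[3,7]
L1: Y=0.000-0.3010j on G[6,5]
R3: Y=0.1305+0.000j on G[5,0]
R4: Y=0.0002538+0.000j on G[5,2]
L2: Y=0.000-0.002002j on G[7,1]
R5: Y=0.0003165+0.000j on G[5,7]
C2: Y=0.000+0.5654j on G[2,3]
R6: Y=0.05747+0.000j on G[0,3]
R7: Y=0.001445+0.000j on G[5,6]
R8: Y=0.6623+0.000j on G[3,1]
I1: z[6]−=0.0153, z[7]+=0.0153
R9: Y=0.005714+0.000j on G[1,7]
L3: Y=0.000-0.01010j on G[3,4]
I2: z[0]−=0.0229, z[2]+=0.0229
solve → V1=0.2793+0.007599j, V2=0.2907-0.03281j, V3=0.2907+0.007583j, V4=0.2907+0.007583j, V5=0.04744-0.003338j, V6=0.04961+0.01458j, V7=2.366+0.6306j

7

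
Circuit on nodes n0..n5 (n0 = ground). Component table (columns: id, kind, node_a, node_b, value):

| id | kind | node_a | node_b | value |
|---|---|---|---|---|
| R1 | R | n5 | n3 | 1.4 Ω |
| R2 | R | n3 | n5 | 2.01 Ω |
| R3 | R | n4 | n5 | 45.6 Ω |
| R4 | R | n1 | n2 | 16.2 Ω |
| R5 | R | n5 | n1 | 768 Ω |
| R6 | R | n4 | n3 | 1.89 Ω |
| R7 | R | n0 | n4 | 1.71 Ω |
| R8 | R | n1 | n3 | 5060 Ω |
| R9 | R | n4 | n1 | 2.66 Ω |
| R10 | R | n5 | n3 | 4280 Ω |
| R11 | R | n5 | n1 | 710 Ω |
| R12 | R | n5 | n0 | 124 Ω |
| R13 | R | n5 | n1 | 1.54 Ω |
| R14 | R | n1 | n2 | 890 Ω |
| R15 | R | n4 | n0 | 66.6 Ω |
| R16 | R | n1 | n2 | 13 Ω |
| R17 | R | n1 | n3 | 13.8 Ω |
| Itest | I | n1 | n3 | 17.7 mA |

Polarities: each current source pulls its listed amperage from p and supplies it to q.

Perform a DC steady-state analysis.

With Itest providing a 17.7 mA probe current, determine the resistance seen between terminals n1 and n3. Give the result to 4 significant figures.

R_eq = 1.396 Ω

Element admittances at DC:
  Y(R1) = 0.7143 S between n5,n3
  Y(R2) = 0.4975 S between n3,n5
  Y(R3) = 0.02193 S between n4,n5
  Y(R4) = 0.06173 S between n1,n2
  Y(R5) = 0.001302 S between n5,n1
  Y(R6) = 0.5291 S between n4,n3
  Y(R7) = 0.5848 S between n0,n4
  Y(R8) = 0.0001976 S between n1,n3
  Y(R9) = 0.3759 S between n4,n1
  Y(R10) = 0.0002336 S between n5,n3
  Y(R11) = 0.001408 S between n5,n1
  Y(R12) = 0.008065 S between n5,n0
  Y(R13) = 0.6494 S between n5,n1
  Y(R14) = 0.001124 S between n1,n2
  Y(R15) = 0.01502 S between n4,n0
  Y(R16) = 0.07692 S between n1,n2
  Y(R17) = 0.07246 S between n1,n3
  Itest: injects 0.0177 A into n3 (from n1)
Assemble and solve the 5×5 MNA system:
  V(n1)=-0.01451  V(n2)=-0.01451  V(n3)=0.01019  V(n4)=-2.049e-05  V(n5)=0.001524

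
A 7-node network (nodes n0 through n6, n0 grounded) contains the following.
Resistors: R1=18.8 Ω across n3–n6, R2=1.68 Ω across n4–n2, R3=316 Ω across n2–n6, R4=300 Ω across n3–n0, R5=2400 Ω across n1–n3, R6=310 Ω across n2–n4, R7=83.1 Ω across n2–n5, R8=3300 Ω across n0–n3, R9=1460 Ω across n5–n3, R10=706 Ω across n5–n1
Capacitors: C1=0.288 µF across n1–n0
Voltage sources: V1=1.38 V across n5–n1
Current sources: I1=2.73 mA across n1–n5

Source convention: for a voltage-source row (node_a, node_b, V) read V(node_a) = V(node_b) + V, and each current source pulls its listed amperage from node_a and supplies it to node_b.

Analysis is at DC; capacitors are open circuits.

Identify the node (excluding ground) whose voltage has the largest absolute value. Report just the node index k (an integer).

Element admittances at DC:
  Y(R1) = 0.05319 S between n3,n6
  Y(R2) = 0.5952 S between n4,n2
  Y(R3) = 0.003165 S between n2,n6
  Y(R4) = 0.003333 S between n3,n0
  Y(R5) = 0.0004167 S between n1,n3
  Y(R6) = 0.003226 S between n2,n4
  Y(R7) = 0.01203 S between n2,n5
  Y(R8) = 0.0003030 S between n0,n3
  Y(R9) = 0.0006849 S between n5,n3
  Y(R10) = 0.001416 S between n5,n1
  Y(C1) = 0.000 S between n1,n0
  V1: constraint V(n5)−V(n1) = 1.38
  I1: injects 0.00273 A into n5 (from n1)
Assemble and solve the 7×7 MNA system:
  V(n1)=-1.215  V(n2)=0.1318  V(n3)=0.000  V(n4)=0.1318  V(n5)=0.1645  V(n6)=0.007402
  i(V1)=0.0002689

1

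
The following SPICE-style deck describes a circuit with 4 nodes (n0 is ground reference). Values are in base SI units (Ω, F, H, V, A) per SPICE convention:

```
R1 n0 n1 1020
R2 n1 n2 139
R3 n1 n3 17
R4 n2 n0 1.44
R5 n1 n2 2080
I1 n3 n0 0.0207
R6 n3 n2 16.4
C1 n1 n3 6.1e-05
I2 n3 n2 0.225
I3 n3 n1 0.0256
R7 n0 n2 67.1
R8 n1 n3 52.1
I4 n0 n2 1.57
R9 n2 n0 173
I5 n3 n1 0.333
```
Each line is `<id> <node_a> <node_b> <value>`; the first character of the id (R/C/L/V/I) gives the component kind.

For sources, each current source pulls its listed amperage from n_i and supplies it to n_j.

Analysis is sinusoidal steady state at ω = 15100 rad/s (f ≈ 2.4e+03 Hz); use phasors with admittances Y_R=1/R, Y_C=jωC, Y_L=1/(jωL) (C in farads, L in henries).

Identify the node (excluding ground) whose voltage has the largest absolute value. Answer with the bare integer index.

2

Element admittances at ω=15100 rad/s:
  Y(R1) = 0.0009804+0.000j S between n0,n1
  Y(R2) = 0.007194+0.000j S between n1,n2
  Y(R3) = 0.05882+0.000j S between n1,n3
  Y(R4) = 0.6944+0.000j S between n2,n0
  Y(R5) = 0.0004808+0.000j S between n1,n2
  I1: injects 0.0207 A into n0 (from n3)
  Y(R6) = 0.06098+0.000j S between n3,n2
  Y(C1) = 0.000+0.9211j S between n1,n3
  I2: injects 0.225 A into n2 (from n3)
  I3: injects 0.0256 A into n1 (from n3)
  Y(R7) = 0.01490+0.000j S between n0,n2
  Y(R8) = 0.01919+0.000j S between n1,n3
  I4: injects 1.57 A into n2 (from n0)
  Y(R9) = 0.005780+0.000j S between n2,n0
  I5: injects 0.333 A into n1 (from n3)
Assemble and solve the 3×3 MNA system:
  V(n1)=-1.357-0.3645j  V(n2)=2.168+0.0004998j  V(n3)=-1.396+0.05231j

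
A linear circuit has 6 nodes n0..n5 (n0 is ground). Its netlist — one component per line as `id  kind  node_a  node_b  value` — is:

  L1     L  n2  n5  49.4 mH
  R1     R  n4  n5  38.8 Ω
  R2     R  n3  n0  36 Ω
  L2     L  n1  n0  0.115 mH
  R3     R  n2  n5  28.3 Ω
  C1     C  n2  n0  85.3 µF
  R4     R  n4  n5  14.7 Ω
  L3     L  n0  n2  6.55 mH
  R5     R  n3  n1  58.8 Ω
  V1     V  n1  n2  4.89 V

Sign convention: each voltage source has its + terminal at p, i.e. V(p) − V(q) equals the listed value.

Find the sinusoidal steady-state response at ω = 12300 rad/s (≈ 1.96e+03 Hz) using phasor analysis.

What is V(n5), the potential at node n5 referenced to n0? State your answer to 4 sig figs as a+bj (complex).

Apply KCL at each of the 5 non-ground nodes and solve the resulting linear system.
Node n1: branches {L2, R5, V1} → V_1 = 15.36+0.4911j
Node n2: branches {L1, R3, C1, L3, V1} → V_2 = 10.47+0.4911j
Node n3: branches {R2, R5} → V_3 = 5.831+0.1865j
Node n4: branches {R1, R4} → V_4 = 10.47+0.4911j
Node n5: branches {L1, R1, R3, R4} → V_5 = 10.47+0.4911j
Source currents: i(V1)=-0.5092+10.85j

10.47+0.4911j V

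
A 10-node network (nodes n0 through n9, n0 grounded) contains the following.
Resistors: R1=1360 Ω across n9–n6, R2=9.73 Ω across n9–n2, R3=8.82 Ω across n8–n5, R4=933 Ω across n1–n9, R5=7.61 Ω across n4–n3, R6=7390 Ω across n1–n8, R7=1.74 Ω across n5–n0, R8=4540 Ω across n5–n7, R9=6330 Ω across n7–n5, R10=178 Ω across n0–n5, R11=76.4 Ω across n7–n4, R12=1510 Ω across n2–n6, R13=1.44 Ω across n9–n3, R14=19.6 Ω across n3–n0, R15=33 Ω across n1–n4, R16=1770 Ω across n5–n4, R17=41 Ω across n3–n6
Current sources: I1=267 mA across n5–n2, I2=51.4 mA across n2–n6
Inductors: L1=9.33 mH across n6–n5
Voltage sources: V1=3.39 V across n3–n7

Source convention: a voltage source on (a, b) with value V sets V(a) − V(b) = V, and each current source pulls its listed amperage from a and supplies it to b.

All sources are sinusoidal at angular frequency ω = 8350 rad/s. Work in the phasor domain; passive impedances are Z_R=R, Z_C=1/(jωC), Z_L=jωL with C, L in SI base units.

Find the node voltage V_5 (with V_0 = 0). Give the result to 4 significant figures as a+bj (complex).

Apply KCL at each of the 9 non-ground nodes and solve the resulting linear system.
Node n1: branches {R4, R6, R15} → V_1 = 3.915+1.177j
Node n2: branches {R2, I1, I2, R12} → V_2 = 6.626+1.208j
Node n3: branches {R5, R13, R14, R17, V1} → V_3 = 4.235+1.188j
Node n4: branches {R5, R11, R15, R16} → V_4 = 3.912+1.182j
Node n5: branches {R3, I1, R7, R8, R9, R10, L1, R16} → V_5 = -0.3723-0.1044j
Node n6: branches {R1, I2, L1, R12, R17} → V_6 = 4.458+3.593j
Node n7: branches {R8, R9, R11, V1} → V_7 = 0.8451+1.188j
Node n8: branches {R3, R6} → V_8 = -0.3672-0.1029j
Node n9: branches {R1, R2, R4, R13} → V_9 = 4.542+1.193j
Source currents: i(V1)=-0.03968+0.0005688j

-0.3723-0.1044j V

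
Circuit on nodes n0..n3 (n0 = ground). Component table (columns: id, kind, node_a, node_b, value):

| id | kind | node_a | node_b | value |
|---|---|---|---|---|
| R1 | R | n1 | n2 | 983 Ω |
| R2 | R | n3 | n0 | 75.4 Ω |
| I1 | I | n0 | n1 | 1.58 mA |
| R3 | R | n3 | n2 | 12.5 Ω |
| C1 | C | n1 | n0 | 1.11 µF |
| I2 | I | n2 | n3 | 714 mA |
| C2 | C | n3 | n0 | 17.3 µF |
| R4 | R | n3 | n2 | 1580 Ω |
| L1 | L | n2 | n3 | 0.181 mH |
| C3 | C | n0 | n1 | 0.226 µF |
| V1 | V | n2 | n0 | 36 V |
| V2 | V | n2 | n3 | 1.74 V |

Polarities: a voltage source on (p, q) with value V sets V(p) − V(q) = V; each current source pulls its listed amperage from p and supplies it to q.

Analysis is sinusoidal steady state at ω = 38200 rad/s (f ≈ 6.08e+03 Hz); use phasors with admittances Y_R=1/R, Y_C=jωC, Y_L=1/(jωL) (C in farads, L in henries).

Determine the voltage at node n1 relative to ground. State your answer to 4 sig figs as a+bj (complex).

Apply KCL at each of the 3 non-ground nodes and solve the resulting linear system.
Node n1: branches {R1, I1, C1, C3} → V_1 = 0.01492-0.7483j
Node n2: branches {R1, R3, I2, R4, L1, V1, V2} → V_2 = 36.00+0.000j
Node n3: branches {R2, R3, I2, C2, R4, L1, V2} → V_3 = 34.26+0.000j
Source currents: i(V1)=-0.4910-22.64j, i(V2)=-0.3999+22.89j

0.01492-0.7483j V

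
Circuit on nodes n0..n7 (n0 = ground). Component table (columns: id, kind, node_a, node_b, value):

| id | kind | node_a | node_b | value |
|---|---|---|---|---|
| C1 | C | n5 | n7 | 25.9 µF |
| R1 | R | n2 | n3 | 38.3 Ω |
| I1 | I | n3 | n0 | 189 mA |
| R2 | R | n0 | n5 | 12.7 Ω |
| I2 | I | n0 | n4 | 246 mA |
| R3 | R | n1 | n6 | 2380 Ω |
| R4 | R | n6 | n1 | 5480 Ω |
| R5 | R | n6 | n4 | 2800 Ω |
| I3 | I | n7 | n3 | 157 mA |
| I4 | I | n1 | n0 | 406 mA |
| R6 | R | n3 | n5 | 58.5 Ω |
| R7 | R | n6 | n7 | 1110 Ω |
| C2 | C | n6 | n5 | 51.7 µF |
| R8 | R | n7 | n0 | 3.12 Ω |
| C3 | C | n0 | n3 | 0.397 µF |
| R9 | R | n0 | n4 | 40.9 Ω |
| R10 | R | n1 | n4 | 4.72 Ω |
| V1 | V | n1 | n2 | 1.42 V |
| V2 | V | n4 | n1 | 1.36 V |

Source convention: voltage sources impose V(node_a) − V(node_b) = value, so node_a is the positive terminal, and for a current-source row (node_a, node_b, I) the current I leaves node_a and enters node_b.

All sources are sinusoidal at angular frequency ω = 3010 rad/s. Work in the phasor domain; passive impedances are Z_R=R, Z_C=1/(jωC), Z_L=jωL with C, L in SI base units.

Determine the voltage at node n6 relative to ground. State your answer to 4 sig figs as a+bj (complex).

MNA unknowns: 7 node voltages V₁..V_7 plus 2 source currents (V1, V2)
C1: Y=0.000+0.07796j on G[5,7]
R1: Y=0.02611+0.000j on G[2,3]
I1: z[3]−=0.189, z[0]+=0.189
R2: Y=0.07874+0.000j on G[0,5]
I2: z[0]−=0.246, z[4]+=0.246
R3: Y=0.0004202+0.000j on G[1,6]
R4: Y=0.0001825+0.000j on G[6,1]
R5: Y=0.0003571+0.000j on G[6,4]
I3: z[7]−=0.157, z[3]+=0.157
I4: z[1]−=0.406, z[0]+=0.406
R6: Y=0.01709+0.000j on G[3,5]
R7: Y=0.0009009+0.000j on G[6,7]
C2: Y=0.000+0.1556j on G[6,5]
R8: Y=0.3205+0.000j on G[7,0]
C3: Y=0.000+0.001195j on G[0,3]
R9: Y=0.02445+0.000j on G[0,4]
R10: Y=0.2119+0.000j on G[1,4]
V1: row V1−V2=1.42, i_V1 at 1,2
V2: row V4−V1=1.36, i_V2 at 4,1
solve → V1=-5.789+0.1834j, V2=-7.209+0.1834j, V3=-5.394+0.3523j, V4=-4.429+0.1834j, V5=-0.7737+0.2333j, V6=-0.7760+0.2598j, V7=-0.5596-0.05120j
aux → i_V1=-0.04739-0.004411j, i_V2=0.06745-0.004457j

-0.7760+0.2598j V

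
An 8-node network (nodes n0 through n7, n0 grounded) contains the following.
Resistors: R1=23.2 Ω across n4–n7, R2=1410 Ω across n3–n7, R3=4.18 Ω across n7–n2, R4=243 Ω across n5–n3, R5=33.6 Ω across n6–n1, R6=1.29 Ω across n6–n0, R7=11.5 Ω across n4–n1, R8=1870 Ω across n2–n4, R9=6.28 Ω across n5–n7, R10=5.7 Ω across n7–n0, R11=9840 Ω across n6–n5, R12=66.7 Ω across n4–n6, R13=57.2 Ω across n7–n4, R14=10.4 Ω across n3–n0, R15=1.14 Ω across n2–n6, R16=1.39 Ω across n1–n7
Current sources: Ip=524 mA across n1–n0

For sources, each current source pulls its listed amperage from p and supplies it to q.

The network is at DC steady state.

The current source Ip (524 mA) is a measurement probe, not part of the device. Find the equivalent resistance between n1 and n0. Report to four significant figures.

R_eq = 3.864 Ω

MNA unknowns: 7 node voltages V₁..V_7
R1: Y=0.04310 on G[4,7]
R2: Y=0.0007092 on G[3,7]
R3: Y=0.2392 on G[7,2]
R4: Y=0.004115 on G[5,3]
R5: Y=0.02976 on G[6,1]
R6: Y=0.7752 on G[6,0]
R7: Y=0.08696 on G[4,1]
R8: Y=0.0005348 on G[2,4]
R9: Y=0.1592 on G[5,7]
R10: Y=0.1754 on G[7,0]
R11: Y=0.0001016 on G[6,5]
R12: Y=0.01499 on G[4,6]
R13: Y=0.01748 on G[7,4]
R14: Y=0.09615 on G[3,0]
R15: Y=0.8772 on G[2,6]
R16: Y=0.7194 on G[1,7]
Ip: z[1]−=0.524, z[0]+=0.524
solve → V1=-2.025, V2=-0.5767, V3=-0.06607, V4=-1.638, V5=-1.378, V6=-0.3481, V7=-1.412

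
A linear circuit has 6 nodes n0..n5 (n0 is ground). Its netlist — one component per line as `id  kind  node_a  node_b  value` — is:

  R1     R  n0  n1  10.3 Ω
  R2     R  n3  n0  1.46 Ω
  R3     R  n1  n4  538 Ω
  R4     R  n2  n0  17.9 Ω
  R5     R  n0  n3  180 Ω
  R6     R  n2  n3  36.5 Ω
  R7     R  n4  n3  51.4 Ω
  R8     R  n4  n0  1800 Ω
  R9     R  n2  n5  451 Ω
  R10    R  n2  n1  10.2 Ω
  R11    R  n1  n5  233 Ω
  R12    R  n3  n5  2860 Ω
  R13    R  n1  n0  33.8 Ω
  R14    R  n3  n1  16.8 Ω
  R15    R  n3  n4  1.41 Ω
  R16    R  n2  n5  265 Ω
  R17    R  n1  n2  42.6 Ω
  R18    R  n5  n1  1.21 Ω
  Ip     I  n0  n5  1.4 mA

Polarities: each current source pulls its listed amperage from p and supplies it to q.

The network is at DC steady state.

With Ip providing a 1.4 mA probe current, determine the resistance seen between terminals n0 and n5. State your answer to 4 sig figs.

R_eq = 5.499 Ω

MNA unknowns: 5 node voltages V₁..V_5
R1: Y=0.09709 on G[0,1]
R2: Y=0.6849 on G[3,0]
R3: Y=0.001859 on G[1,4]
R4: Y=0.05587 on G[2,0]
R5: Y=0.005556 on G[0,3]
R6: Y=0.02740 on G[2,3]
R7: Y=0.01946 on G[4,3]
R8: Y=0.0005556 on G[4,0]
R9: Y=0.002217 on G[2,5]
R10: Y=0.09804 on G[2,1]
R11: Y=0.004292 on G[1,5]
R12: Y=0.0003497 on G[3,5]
R13: Y=0.02959 on G[1,0]
R14: Y=0.05952 on G[3,1]
R15: Y=0.7092 on G[3,4]
R16: Y=0.003774 on G[2,5]
R17: Y=0.02347 on G[1,2]
R18: Y=0.8264 on G[5,1]
Ip: z[0]−=0.0014, z[5]+=0.0014
solve → V1=0.006045, V2=0.003784, V3=0.0006119, V4=0.0006253, V5=0.007699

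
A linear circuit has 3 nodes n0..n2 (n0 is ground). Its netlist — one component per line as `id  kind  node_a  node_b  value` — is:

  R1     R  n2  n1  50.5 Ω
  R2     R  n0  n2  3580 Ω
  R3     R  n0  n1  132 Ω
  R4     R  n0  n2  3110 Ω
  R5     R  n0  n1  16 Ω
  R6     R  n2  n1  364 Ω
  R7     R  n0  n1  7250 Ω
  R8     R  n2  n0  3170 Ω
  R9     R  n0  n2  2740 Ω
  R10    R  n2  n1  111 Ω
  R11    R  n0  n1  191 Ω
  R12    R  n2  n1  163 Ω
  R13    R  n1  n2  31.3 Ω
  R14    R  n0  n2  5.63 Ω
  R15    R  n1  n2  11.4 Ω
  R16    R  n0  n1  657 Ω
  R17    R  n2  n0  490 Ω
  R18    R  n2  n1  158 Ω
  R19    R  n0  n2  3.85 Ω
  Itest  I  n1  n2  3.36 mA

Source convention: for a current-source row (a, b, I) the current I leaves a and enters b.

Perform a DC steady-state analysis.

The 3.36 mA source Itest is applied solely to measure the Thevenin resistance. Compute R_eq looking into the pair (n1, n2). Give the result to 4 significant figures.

R_eq = 4.363 Ω

Apply KCL at each of the 2 non-ground nodes and solve the resulting linear system.
Node n1: branches {R1, R3, R5, R6, R7, R10, R11, R12, R13, R15, R16, R18, Itest} → V_1 = -0.01248
Node n2: branches {R1, R2, R4, R6, R8, R9, R10, R12, R13, R14, R15, R17, R18, R19, Itest} → V_2 = 0.002180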